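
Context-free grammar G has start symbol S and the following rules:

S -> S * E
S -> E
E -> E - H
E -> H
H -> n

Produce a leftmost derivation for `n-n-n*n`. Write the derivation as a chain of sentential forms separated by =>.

S => S*E   [S -> S * E]
S*E => E*E   [S -> E]
E*E => E-H*E   [E -> E - H]
E-H*E => E-H-H*E   [E -> E - H]
E-H-H*E => H-H-H*E   [E -> H]
H-H-H*E => n-H-H*E   [H -> n]
n-H-H*E => n-n-H*E   [H -> n]
n-n-H*E => n-n-n*E   [H -> n]
n-n-n*E => n-n-n*H   [E -> H]
n-n-n*H => n-n-n*n   [H -> n]

S => S*E => E*E => E-H*E => E-H-H*E => H-H-H*E => n-H-H*E => n-n-H*E => n-n-n*E => n-n-n*H => n-n-n*n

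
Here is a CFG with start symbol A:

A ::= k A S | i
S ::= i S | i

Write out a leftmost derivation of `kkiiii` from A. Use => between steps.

A => kAS => kkASS => kkiSS => kkiiSS => kkiiiS => kkiiii

A => kAS   [A ::= k A S]
kAS => kkASS   [A ::= k A S]
kkASS => kkiSS   [A ::= i]
kkiSS => kkiiSS   [S ::= i S]
kkiiSS => kkiiiS   [S ::= i]
kkiiiS => kkiiii   [S ::= i]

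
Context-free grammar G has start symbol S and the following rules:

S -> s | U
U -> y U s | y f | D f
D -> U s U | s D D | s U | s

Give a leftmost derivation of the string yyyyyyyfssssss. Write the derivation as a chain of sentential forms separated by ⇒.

S ⇒ U   [S -> U]
U ⇒ yUs   [U -> y U s]
yUs ⇒ yyUss   [U -> y U s]
yyUss ⇒ yyyUsss   [U -> y U s]
yyyUsss ⇒ yyyyUssss   [U -> y U s]
yyyyUssss ⇒ yyyyyUsssss   [U -> y U s]
yyyyyUsssss ⇒ yyyyyyUssssss   [U -> y U s]
yyyyyyUssssss ⇒ yyyyyyyfssssss   [U -> y f]

S ⇒ U ⇒ yUs ⇒ yyUss ⇒ yyyUsss ⇒ yyyyUssss ⇒ yyyyyUsssss ⇒ yyyyyyUssssss ⇒ yyyyyyyfssssss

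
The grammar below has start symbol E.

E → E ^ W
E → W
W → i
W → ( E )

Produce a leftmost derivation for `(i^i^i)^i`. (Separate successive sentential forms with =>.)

E => E^W => W^W => (E)^W => (E^W)^W => (E^W^W)^W => (W^W^W)^W => (i^W^W)^W => (i^i^W)^W => (i^i^i)^W => (i^i^i)^i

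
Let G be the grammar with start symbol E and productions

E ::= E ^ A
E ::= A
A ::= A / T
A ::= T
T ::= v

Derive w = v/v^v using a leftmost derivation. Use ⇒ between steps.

E ⇒ E^A ⇒ A^A ⇒ A/T^A ⇒ T/T^A ⇒ v/T^A ⇒ v/v^A ⇒ v/v^T ⇒ v/v^v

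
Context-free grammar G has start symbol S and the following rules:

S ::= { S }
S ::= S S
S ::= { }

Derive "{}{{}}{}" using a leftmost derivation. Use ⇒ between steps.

S ⇒ SS ⇒ {}S ⇒ {}SS ⇒ {}{S}S ⇒ {}{{}}S ⇒ {}{{}}{}

S ⇒ SS   [S ::= S S]
SS ⇒ {}S   [S ::= { }]
{}S ⇒ {}SS   [S ::= S S]
{}SS ⇒ {}{S}S   [S ::= { S }]
{}{S}S ⇒ {}{{}}S   [S ::= { }]
{}{{}}S ⇒ {}{{}}{}   [S ::= { }]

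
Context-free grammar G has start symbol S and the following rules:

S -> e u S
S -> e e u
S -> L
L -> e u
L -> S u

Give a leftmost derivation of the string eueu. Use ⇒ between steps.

S ⇒ euS ⇒ euL ⇒ eueu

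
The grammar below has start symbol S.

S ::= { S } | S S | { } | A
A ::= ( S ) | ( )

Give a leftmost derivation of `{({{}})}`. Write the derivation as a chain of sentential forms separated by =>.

S => {S} => {A} => {(S)} => {({S})} => {({{}})}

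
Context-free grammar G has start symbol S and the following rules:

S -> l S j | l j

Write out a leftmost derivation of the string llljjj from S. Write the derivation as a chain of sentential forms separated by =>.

S => lSj => llSjj => llljjj

S => lSj   [S -> l S j]
lSj => llSjj   [S -> l S j]
llSjj => llljjj   [S -> l j]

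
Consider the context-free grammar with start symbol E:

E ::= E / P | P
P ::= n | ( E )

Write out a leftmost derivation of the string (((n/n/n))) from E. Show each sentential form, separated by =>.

E => P => (E) => (P) => ((E)) => ((P)) => (((E))) => (((E/P))) => (((E/P/P))) => (((P/P/P))) => (((n/P/P))) => (((n/n/P))) => (((n/n/n)))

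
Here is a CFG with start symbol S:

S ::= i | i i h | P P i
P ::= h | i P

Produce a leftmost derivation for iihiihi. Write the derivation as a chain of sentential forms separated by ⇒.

S ⇒ PPi   [S ::= P P i]
PPi ⇒ iPPi   [P ::= i P]
iPPi ⇒ iiPPi   [P ::= i P]
iiPPi ⇒ iihPi   [P ::= h]
iihPi ⇒ iihiPi   [P ::= i P]
iihiPi ⇒ iihiiPi   [P ::= i P]
iihiiPi ⇒ iihiihi   [P ::= h]

S⇒PPi⇒iPPi⇒iiPPi⇒iihPi⇒iihiPi⇒iihiiPi⇒iihiihi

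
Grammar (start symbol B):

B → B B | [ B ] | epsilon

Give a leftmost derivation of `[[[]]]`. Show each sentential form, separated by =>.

B=>[B]=>[[B]]=>[[BB]]=>[[BBB]]=>[[[B]BB]]=>[[[]BB]]=>[[[]B]]=>[[[]]]

B => [B]   [B → [ B ]]
[B] => [[B]]   [B → [ B ]]
[[B]] => [[BB]]   [B → B B]
[[BB]] => [[BBB]]   [B → B B]
[[BBB]] => [[[B]BB]]   [B → [ B ]]
[[[B]BB]] => [[[]BB]]   [B → epsilon]
[[[]BB]] => [[[]B]]   [B → epsilon]
[[[]B]] => [[[]]]   [B → epsilon]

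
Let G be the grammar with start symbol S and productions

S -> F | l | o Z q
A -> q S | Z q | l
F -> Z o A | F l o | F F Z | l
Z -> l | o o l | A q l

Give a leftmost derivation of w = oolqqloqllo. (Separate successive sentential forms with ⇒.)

S ⇒ F ⇒ ZoA ⇒ AqloA ⇒ ZqqloA ⇒ oolqqloA ⇒ oolqqloqS ⇒ oolqqloqF ⇒ oolqqloqFlo ⇒ oolqqloqllo

S ⇒ F   [S -> F]
F ⇒ ZoA   [F -> Z o A]
ZoA ⇒ AqloA   [Z -> A q l]
AqloA ⇒ ZqqloA   [A -> Z q]
ZqqloA ⇒ oolqqloA   [Z -> o o l]
oolqqloA ⇒ oolqqloqS   [A -> q S]
oolqqloqS ⇒ oolqqloqF   [S -> F]
oolqqloqF ⇒ oolqqloqFlo   [F -> F l o]
oolqqloqFlo ⇒ oolqqloqllo   [F -> l]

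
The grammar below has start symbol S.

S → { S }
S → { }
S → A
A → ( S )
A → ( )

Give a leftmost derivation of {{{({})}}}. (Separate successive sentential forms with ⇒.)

S ⇒ {S} ⇒ {{S}} ⇒ {{{S}}} ⇒ {{{A}}} ⇒ {{{(S)}}} ⇒ {{{({})}}}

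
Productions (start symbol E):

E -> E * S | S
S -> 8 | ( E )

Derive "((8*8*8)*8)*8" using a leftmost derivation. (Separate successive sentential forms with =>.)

E => E*S   [E -> E * S]
E*S => S*S   [E -> S]
S*S => (E)*S   [S -> ( E )]
(E)*S => (E*S)*S   [E -> E * S]
(E*S)*S => (S*S)*S   [E -> S]
(S*S)*S => ((E)*S)*S   [S -> ( E )]
((E)*S)*S => ((E*S)*S)*S   [E -> E * S]
((E*S)*S)*S => ((E*S*S)*S)*S   [E -> E * S]
((E*S*S)*S)*S => ((S*S*S)*S)*S   [E -> S]
((S*S*S)*S)*S => ((8*S*S)*S)*S   [S -> 8]
((8*S*S)*S)*S => ((8*8*S)*S)*S   [S -> 8]
((8*8*S)*S)*S => ((8*8*8)*S)*S   [S -> 8]
((8*8*8)*S)*S => ((8*8*8)*8)*S   [S -> 8]
((8*8*8)*8)*S => ((8*8*8)*8)*8   [S -> 8]

E => E*S => S*S => (E)*S => (E*S)*S => (S*S)*S => ((E)*S)*S => ((E*S)*S)*S => ((E*S*S)*S)*S => ((S*S*S)*S)*S => ((8*S*S)*S)*S => ((8*8*S)*S)*S => ((8*8*8)*S)*S => ((8*8*8)*8)*S => ((8*8*8)*8)*8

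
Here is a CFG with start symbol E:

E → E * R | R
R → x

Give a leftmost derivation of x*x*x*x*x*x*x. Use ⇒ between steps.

E ⇒ E*R ⇒ E*R*R ⇒ E*R*R*R ⇒ E*R*R*R*R ⇒ E*R*R*R*R*R ⇒ E*R*R*R*R*R*R ⇒ R*R*R*R*R*R*R ⇒ x*R*R*R*R*R*R ⇒ x*x*R*R*R*R*R ⇒ x*x*x*R*R*R*R ⇒ x*x*x*x*R*R*R ⇒ x*x*x*x*x*R*R ⇒ x*x*x*x*x*x*R ⇒ x*x*x*x*x*x*x

E ⇒ E*R   [E → E * R]
E*R ⇒ E*R*R   [E → E * R]
E*R*R ⇒ E*R*R*R   [E → E * R]
E*R*R*R ⇒ E*R*R*R*R   [E → E * R]
E*R*R*R*R ⇒ E*R*R*R*R*R   [E → E * R]
E*R*R*R*R*R ⇒ E*R*R*R*R*R*R   [E → E * R]
E*R*R*R*R*R*R ⇒ R*R*R*R*R*R*R   [E → R]
R*R*R*R*R*R*R ⇒ x*R*R*R*R*R*R   [R → x]
x*R*R*R*R*R*R ⇒ x*x*R*R*R*R*R   [R → x]
x*x*R*R*R*R*R ⇒ x*x*x*R*R*R*R   [R → x]
x*x*x*R*R*R*R ⇒ x*x*x*x*R*R*R   [R → x]
x*x*x*x*R*R*R ⇒ x*x*x*x*x*R*R   [R → x]
x*x*x*x*x*R*R ⇒ x*x*x*x*x*x*R   [R → x]
x*x*x*x*x*x*R ⇒ x*x*x*x*x*x*x   [R → x]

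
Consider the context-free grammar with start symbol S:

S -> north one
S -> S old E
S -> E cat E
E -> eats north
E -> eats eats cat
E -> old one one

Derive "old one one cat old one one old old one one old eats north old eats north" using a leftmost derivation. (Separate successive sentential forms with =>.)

S => S old E => S old E old E => S old E old E old E => E cat E old E old E old E => old one one cat E old E old E old E => old one one cat old one one old E old E old E => old one one cat old one one old old one one old E old E => old one one cat old one one old old one one old eats north old E => old one one cat old one one old old one one old eats north old eats north

S => S old E   [S -> S old E]
S old E => S old E old E   [S -> S old E]
S old E old E => S old E old E old E   [S -> S old E]
S old E old E old E => E cat E old E old E old E   [S -> E cat E]
E cat E old E old E old E => old one one cat E old E old E old E   [E -> old one one]
old one one cat E old E old E old E => old one one cat old one one old E old E old E   [E -> old one one]
old one one cat old one one old E old E old E => old one one cat old one one old old one one old E old E   [E -> old one one]
old one one cat old one one old old one one old E old E => old one one cat old one one old old one one old eats north old E   [E -> eats north]
old one one cat old one one old old one one old eats north old E => old one one cat old one one old old one one old eats north old eats north   [E -> eats north]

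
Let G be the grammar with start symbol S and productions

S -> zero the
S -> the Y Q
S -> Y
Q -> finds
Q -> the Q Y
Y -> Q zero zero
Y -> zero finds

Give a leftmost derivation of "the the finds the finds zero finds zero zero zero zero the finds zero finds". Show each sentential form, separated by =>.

S => the Y Q => the Q zero zero Q => the the Q Y zero zero Q => the the finds Y zero zero Q => the the finds Q zero zero zero zero Q => the the finds the Q Y zero zero zero zero Q => the the finds the finds Y zero zero zero zero Q => the the finds the finds zero finds zero zero zero zero Q => the the finds the finds zero finds zero zero zero zero the Q Y => the the finds the finds zero finds zero zero zero zero the finds Y => the the finds the finds zero finds zero zero zero zero the finds zero finds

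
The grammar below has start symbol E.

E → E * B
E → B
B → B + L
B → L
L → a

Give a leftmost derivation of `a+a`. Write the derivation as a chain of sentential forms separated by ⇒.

E ⇒ B ⇒ B+L ⇒ L+L ⇒ a+L ⇒ a+a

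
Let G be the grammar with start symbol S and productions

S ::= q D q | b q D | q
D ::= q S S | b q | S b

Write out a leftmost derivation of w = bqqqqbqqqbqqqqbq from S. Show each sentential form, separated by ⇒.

S ⇒ bqD ⇒ bqqSS ⇒ bqqqS ⇒ bqqqqDq ⇒ bqqqqSbq ⇒ bqqqqbqDbq ⇒ bqqqqbqqSSbq ⇒ bqqqqbqqqSbq ⇒ bqqqqbqqqbqDbq ⇒ bqqqqbqqqbqqSSbq ⇒ bqqqqbqqqbqqqSbq ⇒ bqqqqbqqqbqqqqbq

S ⇒ bqD   [S ::= b q D]
bqD ⇒ bqqSS   [D ::= q S S]
bqqSS ⇒ bqqqS   [S ::= q]
bqqqS ⇒ bqqqqDq   [S ::= q D q]
bqqqqDq ⇒ bqqqqSbq   [D ::= S b]
bqqqqSbq ⇒ bqqqqbqDbq   [S ::= b q D]
bqqqqbqDbq ⇒ bqqqqbqqSSbq   [D ::= q S S]
bqqqqbqqSSbq ⇒ bqqqqbqqqSbq   [S ::= q]
bqqqqbqqqSbq ⇒ bqqqqbqqqbqDbq   [S ::= b q D]
bqqqqbqqqbqDbq ⇒ bqqqqbqqqbqqSSbq   [D ::= q S S]
bqqqqbqqqbqqSSbq ⇒ bqqqqbqqqbqqqSbq   [S ::= q]
bqqqqbqqqbqqqSbq ⇒ bqqqqbqqqbqqqqbq   [S ::= q]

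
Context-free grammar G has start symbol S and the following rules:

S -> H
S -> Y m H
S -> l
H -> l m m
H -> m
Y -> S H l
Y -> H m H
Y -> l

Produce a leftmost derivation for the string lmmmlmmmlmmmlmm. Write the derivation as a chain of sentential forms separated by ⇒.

S ⇒ YmH   [S -> Y m H]
YmH ⇒ SHlmH   [Y -> S H l]
SHlmH ⇒ YmHHlmH   [S -> Y m H]
YmHHlmH ⇒ HmHmHHlmH   [Y -> H m H]
HmHmHHlmH ⇒ lmmmHmHHlmH   [H -> l m m]
lmmmHmHHlmH ⇒ lmmmlmmmHHlmH   [H -> l m m]
lmmmlmmmHHlmH ⇒ lmmmlmmmlmmHlmH   [H -> l m m]
lmmmlmmmlmmHlmH ⇒ lmmmlmmmlmmmlmH   [H -> m]
lmmmlmmmlmmmlmH ⇒ lmmmlmmmlmmmlmm   [H -> m]

S ⇒ YmH ⇒ SHlmH ⇒ YmHHlmH ⇒ HmHmHHlmH ⇒ lmmmHmHHlmH ⇒ lmmmlmmmHHlmH ⇒ lmmmlmmmlmmHlmH ⇒ lmmmlmmmlmmmlmH ⇒ lmmmlmmmlmmmlmm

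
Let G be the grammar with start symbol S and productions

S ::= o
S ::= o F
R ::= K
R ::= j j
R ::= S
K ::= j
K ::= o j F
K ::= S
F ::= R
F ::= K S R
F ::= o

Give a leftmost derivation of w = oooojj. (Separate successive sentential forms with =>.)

S => oF   [S ::= o F]
oF => oR   [F ::= R]
oR => oS   [R ::= S]
oS => ooF   [S ::= o F]
ooF => ooKSR   [F ::= K S R]
ooKSR => ooSSR   [K ::= S]
ooSSR => oooSR   [S ::= o]
oooSR => ooooR   [S ::= o]
ooooR => oooojj   [R ::= j j]

S => oF => oR => oS => ooF => ooKSR => ooSSR => oooSR => ooooR => oooojj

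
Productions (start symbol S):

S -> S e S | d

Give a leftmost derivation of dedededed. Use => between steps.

S => SeS   [S -> S e S]
SeS => SeSeS   [S -> S e S]
SeSeS => SeSeSeS   [S -> S e S]
SeSeSeS => deSeSeS   [S -> d]
deSeSeS => deSeSeSeS   [S -> S e S]
deSeSeSeS => dedeSeSeS   [S -> d]
dedeSeSeS => dededeSeS   [S -> d]
dededeSeS => dedededeS   [S -> d]
dedededeS => dedededed   [S -> d]

S=>SeS=>SeSeS=>SeSeSeS=>deSeSeS=>deSeSeSeS=>dedeSeSeS=>dededeSeS=>dedededeS=>dedededed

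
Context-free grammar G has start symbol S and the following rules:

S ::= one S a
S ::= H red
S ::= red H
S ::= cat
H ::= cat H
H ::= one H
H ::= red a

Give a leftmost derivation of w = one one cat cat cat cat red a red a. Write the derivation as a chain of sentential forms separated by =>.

S => one S a => one H red a => one one H red a => one one cat H red a => one one cat cat H red a => one one cat cat cat H red a => one one cat cat cat cat H red a => one one cat cat cat cat red a red a

S => one S a   [S ::= one S a]
one S a => one H red a   [S ::= H red]
one H red a => one one H red a   [H ::= one H]
one one H red a => one one cat H red a   [H ::= cat H]
one one cat H red a => one one cat cat H red a   [H ::= cat H]
one one cat cat H red a => one one cat cat cat H red a   [H ::= cat H]
one one cat cat cat H red a => one one cat cat cat cat H red a   [H ::= cat H]
one one cat cat cat cat H red a => one one cat cat cat cat red a red a   [H ::= red a]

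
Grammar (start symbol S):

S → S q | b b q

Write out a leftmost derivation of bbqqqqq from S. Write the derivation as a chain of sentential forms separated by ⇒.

S ⇒ Sq   [S → S q]
Sq ⇒ Sqq   [S → S q]
Sqq ⇒ Sqqq   [S → S q]
Sqqq ⇒ Sqqqq   [S → S q]
Sqqqq ⇒ bbqqqqq   [S → b b q]

S ⇒ Sq ⇒ Sqq ⇒ Sqqq ⇒ Sqqqq ⇒ bbqqqqq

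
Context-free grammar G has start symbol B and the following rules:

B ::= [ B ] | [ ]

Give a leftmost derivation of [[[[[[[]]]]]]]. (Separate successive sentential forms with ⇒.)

B ⇒ [B]   [B ::= [ B ]]
[B] ⇒ [[B]]   [B ::= [ B ]]
[[B]] ⇒ [[[B]]]   [B ::= [ B ]]
[[[B]]] ⇒ [[[[B]]]]   [B ::= [ B ]]
[[[[B]]]] ⇒ [[[[[B]]]]]   [B ::= [ B ]]
[[[[[B]]]]] ⇒ [[[[[[B]]]]]]   [B ::= [ B ]]
[[[[[[B]]]]]] ⇒ [[[[[[[]]]]]]]   [B ::= [ ]]

B⇒[B]⇒[[B]]⇒[[[B]]]⇒[[[[B]]]]⇒[[[[[B]]]]]⇒[[[[[[B]]]]]]⇒[[[[[[[]]]]]]]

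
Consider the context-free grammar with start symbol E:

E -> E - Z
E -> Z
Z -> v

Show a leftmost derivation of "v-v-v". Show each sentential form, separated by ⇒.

E ⇒ E-Z ⇒ E-Z-Z ⇒ Z-Z-Z ⇒ v-Z-Z ⇒ v-v-Z ⇒ v-v-v

E ⇒ E-Z   [E -> E - Z]
E-Z ⇒ E-Z-Z   [E -> E - Z]
E-Z-Z ⇒ Z-Z-Z   [E -> Z]
Z-Z-Z ⇒ v-Z-Z   [Z -> v]
v-Z-Z ⇒ v-v-Z   [Z -> v]
v-v-Z ⇒ v-v-v   [Z -> v]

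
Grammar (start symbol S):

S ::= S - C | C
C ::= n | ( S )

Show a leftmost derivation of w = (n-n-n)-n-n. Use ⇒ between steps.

S ⇒ S-C   [S ::= S - C]
S-C ⇒ S-C-C   [S ::= S - C]
S-C-C ⇒ C-C-C   [S ::= C]
C-C-C ⇒ (S)-C-C   [C ::= ( S )]
(S)-C-C ⇒ (S-C)-C-C   [S ::= S - C]
(S-C)-C-C ⇒ (S-C-C)-C-C   [S ::= S - C]
(S-C-C)-C-C ⇒ (C-C-C)-C-C   [S ::= C]
(C-C-C)-C-C ⇒ (n-C-C)-C-C   [C ::= n]
(n-C-C)-C-C ⇒ (n-n-C)-C-C   [C ::= n]
(n-n-C)-C-C ⇒ (n-n-n)-C-C   [C ::= n]
(n-n-n)-C-C ⇒ (n-n-n)-n-C   [C ::= n]
(n-n-n)-n-C ⇒ (n-n-n)-n-n   [C ::= n]

S ⇒ S-C ⇒ S-C-C ⇒ C-C-C ⇒ (S)-C-C ⇒ (S-C)-C-C ⇒ (S-C-C)-C-C ⇒ (C-C-C)-C-C ⇒ (n-C-C)-C-C ⇒ (n-n-C)-C-C ⇒ (n-n-n)-C-C ⇒ (n-n-n)-n-C ⇒ (n-n-n)-n-n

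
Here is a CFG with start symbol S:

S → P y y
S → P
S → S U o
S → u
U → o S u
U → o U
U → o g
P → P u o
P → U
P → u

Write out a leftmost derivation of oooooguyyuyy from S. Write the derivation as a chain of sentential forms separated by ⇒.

S ⇒ Pyy   [S → P y y]
Pyy ⇒ Uyy   [P → U]
Uyy ⇒ oUyy   [U → o U]
oUyy ⇒ ooUyy   [U → o U]
ooUyy ⇒ oooSuyy   [U → o S u]
oooSuyy ⇒ oooPyyuyy   [S → P y y]
oooPyyuyy ⇒ oooUyyuyy   [P → U]
oooUyyuyy ⇒ ooooSuyyuyy   [U → o S u]
ooooSuyyuyy ⇒ ooooPuyyuyy   [S → P]
ooooPuyyuyy ⇒ ooooUuyyuyy   [P → U]
ooooUuyyuyy ⇒ oooooguyyuyy   [U → o g]

S ⇒ Pyy ⇒ Uyy ⇒ oUyy ⇒ ooUyy ⇒ oooSuyy ⇒ oooPyyuyy ⇒ oooUyyuyy ⇒ ooooSuyyuyy ⇒ ooooPuyyuyy ⇒ ooooUuyyuyy ⇒ oooooguyyuyy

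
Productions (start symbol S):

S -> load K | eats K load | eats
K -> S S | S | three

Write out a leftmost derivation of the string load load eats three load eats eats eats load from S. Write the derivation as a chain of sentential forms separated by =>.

S => load K   [S -> load K]
load K => load S S   [K -> S S]
load S S => load load K S   [S -> load K]
load load K S => load load S S S   [K -> S S]
load load S S S => load load eats K load S S   [S -> eats K load]
load load eats K load S S => load load eats three load S S   [K -> three]
load load eats three load S S => load load eats three load eats S   [S -> eats]
load load eats three load eats S => load load eats three load eats eats K load   [S -> eats K load]
load load eats three load eats eats K load => load load eats three load eats eats S load   [K -> S]
load load eats three load eats eats S load => load load eats three load eats eats eats load   [S -> eats]

S => load K => load S S => load load K S => load load S S S => load load eats K load S S => load load eats three load S S => load load eats three load eats S => load load eats three load eats eats K load => load load eats three load eats eats S load => load load eats three load eats eats eats load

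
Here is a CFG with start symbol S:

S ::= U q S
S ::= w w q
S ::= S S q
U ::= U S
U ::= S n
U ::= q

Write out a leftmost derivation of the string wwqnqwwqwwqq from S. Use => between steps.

S => SSq => UqSSq => SnqSSq => wwqnqSSq => wwqnqwwqSq => wwqnqwwqwwqq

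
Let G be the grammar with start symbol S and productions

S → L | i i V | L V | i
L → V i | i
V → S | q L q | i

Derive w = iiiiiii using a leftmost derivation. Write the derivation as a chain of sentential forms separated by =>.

S => LV   [S → L V]
LV => ViV   [L → V i]
ViV => iiV   [V → i]
iiV => iiS   [V → S]
iiS => iiLV   [S → L V]
iiLV => iiViV   [L → V i]
iiViV => iiiiV   [V → i]
iiiiV => iiiiS   [V → S]
iiiiS => iiiiiiV   [S → i i V]
iiiiiiV => iiiiiii   [V → i]

S => LV => ViV => iiV => iiS => iiLV => iiViV => iiiiV => iiiiS => iiiiiiV => iiiiiii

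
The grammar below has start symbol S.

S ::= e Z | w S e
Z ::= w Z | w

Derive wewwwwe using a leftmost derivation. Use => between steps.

S=>wSe=>weZe=>wewZe=>wewwZe=>wewwwZe=>wewwwwe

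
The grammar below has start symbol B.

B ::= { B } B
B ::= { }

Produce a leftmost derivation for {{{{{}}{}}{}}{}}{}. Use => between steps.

B => {B}B => {{B}B}B => {{{B}B}B}B => {{{{B}B}B}B}B => {{{{{}}B}B}B}B => {{{{{}}{}}B}B}B => {{{{{}}{}}{}}B}B => {{{{{}}{}}{}}{}}B => {{{{{}}{}}{}}{}}{}

B => {B}B   [B ::= { B } B]
{B}B => {{B}B}B   [B ::= { B } B]
{{B}B}B => {{{B}B}B}B   [B ::= { B } B]
{{{B}B}B}B => {{{{B}B}B}B}B   [B ::= { B } B]
{{{{B}B}B}B}B => {{{{{}}B}B}B}B   [B ::= { }]
{{{{{}}B}B}B}B => {{{{{}}{}}B}B}B   [B ::= { }]
{{{{{}}{}}B}B}B => {{{{{}}{}}{}}B}B   [B ::= { }]
{{{{{}}{}}{}}B}B => {{{{{}}{}}{}}{}}B   [B ::= { }]
{{{{{}}{}}{}}{}}B => {{{{{}}{}}{}}{}}{}   [B ::= { }]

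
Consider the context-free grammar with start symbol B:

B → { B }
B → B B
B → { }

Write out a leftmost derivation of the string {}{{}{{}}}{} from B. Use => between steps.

B => BB => {}B => {}BB => {}{B}B => {}{BB}B => {}{{}B}B => {}{{}{B}}B => {}{{}{{}}}B => {}{{}{{}}}{}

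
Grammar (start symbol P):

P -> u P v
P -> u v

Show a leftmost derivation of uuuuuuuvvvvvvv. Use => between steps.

P => uPv => uuPvv => uuuPvvv => uuuuPvvvv => uuuuuPvvvvv => uuuuuuPvvvvvv => uuuuuuuvvvvvvv

P => uPv   [P -> u P v]
uPv => uuPvv   [P -> u P v]
uuPvv => uuuPvvv   [P -> u P v]
uuuPvvv => uuuuPvvvv   [P -> u P v]
uuuuPvvvv => uuuuuPvvvvv   [P -> u P v]
uuuuuPvvvvv => uuuuuuPvvvvvv   [P -> u P v]
uuuuuuPvvvvvv => uuuuuuuvvvvvvv   [P -> u v]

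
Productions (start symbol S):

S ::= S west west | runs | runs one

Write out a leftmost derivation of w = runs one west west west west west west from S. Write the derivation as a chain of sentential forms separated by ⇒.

S ⇒ S west west ⇒ S west west west west ⇒ S west west west west west west ⇒ runs one west west west west west west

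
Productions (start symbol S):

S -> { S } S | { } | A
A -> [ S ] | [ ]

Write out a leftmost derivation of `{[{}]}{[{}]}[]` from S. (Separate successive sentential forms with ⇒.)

S ⇒ {S}S   [S -> { S } S]
{S}S ⇒ {A}S   [S -> A]
{A}S ⇒ {[S]}S   [A -> [ S ]]
{[S]}S ⇒ {[{}]}S   [S -> { }]
{[{}]}S ⇒ {[{}]}{S}S   [S -> { S } S]
{[{}]}{S}S ⇒ {[{}]}{A}S   [S -> A]
{[{}]}{A}S ⇒ {[{}]}{[S]}S   [A -> [ S ]]
{[{}]}{[S]}S ⇒ {[{}]}{[{}]}S   [S -> { }]
{[{}]}{[{}]}S ⇒ {[{}]}{[{}]}A   [S -> A]
{[{}]}{[{}]}A ⇒ {[{}]}{[{}]}[]   [A -> [ ]]

S ⇒ {S}S ⇒ {A}S ⇒ {[S]}S ⇒ {[{}]}S ⇒ {[{}]}{S}S ⇒ {[{}]}{A}S ⇒ {[{}]}{[S]}S ⇒ {[{}]}{[{}]}S ⇒ {[{}]}{[{}]}A ⇒ {[{}]}{[{}]}[]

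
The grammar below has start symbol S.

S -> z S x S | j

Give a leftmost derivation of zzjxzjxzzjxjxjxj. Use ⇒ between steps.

S ⇒ zSxS   [S -> z S x S]
zSxS ⇒ zzSxSxS   [S -> z S x S]
zzSxSxS ⇒ zzjxSxS   [S -> j]
zzjxSxS ⇒ zzjxzSxSxS   [S -> z S x S]
zzjxzSxSxS ⇒ zzjxzjxSxS   [S -> j]
zzjxzjxSxS ⇒ zzjxzjxzSxSxS   [S -> z S x S]
zzjxzjxzSxSxS ⇒ zzjxzjxzzSxSxSxS   [S -> z S x S]
zzjxzjxzzSxSxSxS ⇒ zzjxzjxzzjxSxSxS   [S -> j]
zzjxzjxzzjxSxSxS ⇒ zzjxzjxzzjxjxSxS   [S -> j]
zzjxzjxzzjxjxSxS ⇒ zzjxzjxzzjxjxjxS   [S -> j]
zzjxzjxzzjxjxjxS ⇒ zzjxzjxzzjxjxjxj   [S -> j]

S ⇒ zSxS ⇒ zzSxSxS ⇒ zzjxSxS ⇒ zzjxzSxSxS ⇒ zzjxzjxSxS ⇒ zzjxzjxzSxSxS ⇒ zzjxzjxzzSxSxSxS ⇒ zzjxzjxzzjxSxSxS ⇒ zzjxzjxzzjxjxSxS ⇒ zzjxzjxzzjxjxjxS ⇒ zzjxzjxzzjxjxjxj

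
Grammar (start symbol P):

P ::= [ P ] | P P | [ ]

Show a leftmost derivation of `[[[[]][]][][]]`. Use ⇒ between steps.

P ⇒ [P] ⇒ [PP] ⇒ [PPP] ⇒ [[P]PP] ⇒ [[PP]PP] ⇒ [[[P]P]PP] ⇒ [[[[]]P]PP] ⇒ [[[[]][]]PP] ⇒ [[[[]][]][]P] ⇒ [[[[]][]][][]]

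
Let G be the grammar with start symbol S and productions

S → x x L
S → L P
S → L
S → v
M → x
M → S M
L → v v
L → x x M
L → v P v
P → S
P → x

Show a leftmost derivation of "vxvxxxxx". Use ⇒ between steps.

S ⇒ LP ⇒ vPvP ⇒ vxvP ⇒ vxvS ⇒ vxvxxL ⇒ vxvxxxxM ⇒ vxvxxxxx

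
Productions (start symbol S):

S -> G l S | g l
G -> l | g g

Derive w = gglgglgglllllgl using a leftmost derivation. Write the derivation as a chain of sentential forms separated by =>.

S => GlS => gglS => gglGlS => gglgglS => gglgglGlS => gglgglgglS => gglgglgglGlS => gglgglgglllS => gglgglgglllGlS => gglgglgglllllS => gglgglgglllllgl

S => GlS   [S -> G l S]
GlS => gglS   [G -> g g]
gglS => gglGlS   [S -> G l S]
gglGlS => gglgglS   [G -> g g]
gglgglS => gglgglGlS   [S -> G l S]
gglgglGlS => gglgglgglS   [G -> g g]
gglgglgglS => gglgglgglGlS   [S -> G l S]
gglgglgglGlS => gglgglgglllS   [G -> l]
gglgglgglllS => gglgglgglllGlS   [S -> G l S]
gglgglgglllGlS => gglgglgglllllS   [G -> l]
gglgglgglllllS => gglgglgglllllgl   [S -> g l]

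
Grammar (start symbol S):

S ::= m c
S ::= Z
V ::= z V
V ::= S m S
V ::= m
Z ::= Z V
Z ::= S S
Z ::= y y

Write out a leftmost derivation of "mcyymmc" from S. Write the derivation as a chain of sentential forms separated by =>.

S=>Z=>SS=>ZS=>SSS=>mcSS=>mcZS=>mcZVS=>mcyyVS=>mcyymS=>mcyymmc

S => Z   [S ::= Z]
Z => SS   [Z ::= S S]
SS => ZS   [S ::= Z]
ZS => SSS   [Z ::= S S]
SSS => mcSS   [S ::= m c]
mcSS => mcZS   [S ::= Z]
mcZS => mcZVS   [Z ::= Z V]
mcZVS => mcyyVS   [Z ::= y y]
mcyyVS => mcyymS   [V ::= m]
mcyymS => mcyymmc   [S ::= m c]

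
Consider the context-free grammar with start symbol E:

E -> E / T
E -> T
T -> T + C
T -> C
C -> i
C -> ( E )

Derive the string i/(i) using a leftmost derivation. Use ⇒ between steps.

E⇒E/T⇒T/T⇒C/T⇒i/T⇒i/C⇒i/(E)⇒i/(T)⇒i/(C)⇒i/(i)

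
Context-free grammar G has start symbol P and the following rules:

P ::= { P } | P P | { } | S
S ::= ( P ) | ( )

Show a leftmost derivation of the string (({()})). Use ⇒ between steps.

P⇒S⇒(P)⇒(S)⇒((P))⇒(({P}))⇒(({S}))⇒(({()}))

P ⇒ S   [P ::= S]
S ⇒ (P)   [S ::= ( P )]
(P) ⇒ (S)   [P ::= S]
(S) ⇒ ((P))   [S ::= ( P )]
((P)) ⇒ (({P}))   [P ::= { P }]
(({P})) ⇒ (({S}))   [P ::= S]
(({S})) ⇒ (({()}))   [S ::= ( )]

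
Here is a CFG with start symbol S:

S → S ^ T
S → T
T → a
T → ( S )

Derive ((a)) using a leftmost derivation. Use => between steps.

S=>T=>(S)=>(T)=>((S))=>((T))=>((a))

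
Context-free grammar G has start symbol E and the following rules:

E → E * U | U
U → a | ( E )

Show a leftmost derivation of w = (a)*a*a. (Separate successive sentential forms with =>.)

E => E*U => E*U*U => U*U*U => (E)*U*U => (U)*U*U => (a)*U*U => (a)*a*U => (a)*a*a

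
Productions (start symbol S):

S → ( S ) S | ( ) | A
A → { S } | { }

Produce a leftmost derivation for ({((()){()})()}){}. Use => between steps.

S => (S)S => (A)S => ({S})S => ({(S)S})S => ({((S)S)S})S => ({((())S)S})S => ({((())A)S})S => ({((()){S})S})S => ({((()){()})S})S => ({((()){()})()})S => ({((()){()})()})A => ({((()){()})()}){}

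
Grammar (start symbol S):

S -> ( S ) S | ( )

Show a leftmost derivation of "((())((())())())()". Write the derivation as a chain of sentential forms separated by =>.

S => (S)S   [S -> ( S ) S]
(S)S => ((S)S)S   [S -> ( S ) S]
((S)S)S => ((())S)S   [S -> ( )]
((())S)S => ((())(S)S)S   [S -> ( S ) S]
((())(S)S)S => ((())((S)S)S)S   [S -> ( S ) S]
((())((S)S)S)S => ((())((())S)S)S   [S -> ( )]
((())((())S)S)S => ((())((())())S)S   [S -> ( )]
((())((())())S)S => ((())((())())())S   [S -> ( )]
((())((())())())S => ((())((())())())()   [S -> ( )]

S => (S)S => ((S)S)S => ((())S)S => ((())(S)S)S => ((())((S)S)S)S => ((())((())S)S)S => ((())((())())S)S => ((())((())())())S => ((())((())())())()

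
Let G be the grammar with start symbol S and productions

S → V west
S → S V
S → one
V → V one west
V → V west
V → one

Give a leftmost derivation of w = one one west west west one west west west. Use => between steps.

S => V west   [S → V west]
V west => V west west   [V → V west]
V west west => V one west west west   [V → V one west]
V one west west west => V west one west west west   [V → V west]
V west one west west west => V west west one west west west   [V → V west]
V west west one west west west => V one west west west one west west west   [V → V one west]
V one west west west one west west west => one one west west west one west west west   [V → one]

S => V west => V west west => V one west west west => V west one west west west => V west west one west west west => V one west west west one west west west => one one west west west one west west west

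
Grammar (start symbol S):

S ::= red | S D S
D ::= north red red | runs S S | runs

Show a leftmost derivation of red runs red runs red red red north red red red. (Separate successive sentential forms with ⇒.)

S ⇒ S D S   [S ::= S D S]
S D S ⇒ S D S D S   [S ::= S D S]
S D S D S ⇒ red D S D S   [S ::= red]
red D S D S ⇒ red runs S S S D S   [D ::= runs S S]
red runs S S S D S ⇒ red runs S D S S S D S   [S ::= S D S]
red runs S D S S S D S ⇒ red runs red D S S S D S   [S ::= red]
red runs red D S S S D S ⇒ red runs red runs S S S D S   [D ::= runs]
red runs red runs S S S D S ⇒ red runs red runs red S S D S   [S ::= red]
red runs red runs red S S D S ⇒ red runs red runs red red S D S   [S ::= red]
red runs red runs red red S D S ⇒ red runs red runs red red red D S   [S ::= red]
red runs red runs red red red D S ⇒ red runs red runs red red red north red red S   [D ::= north red red]
red runs red runs red red red north red red S ⇒ red runs red runs red red red north red red red   [S ::= red]

S ⇒ S D S ⇒ S D S D S ⇒ red D S D S ⇒ red runs S S S D S ⇒ red runs S D S S S D S ⇒ red runs red D S S S D S ⇒ red runs red runs S S S D S ⇒ red runs red runs red S S D S ⇒ red runs red runs red red S D S ⇒ red runs red runs red red red D S ⇒ red runs red runs red red red north red red S ⇒ red runs red runs red red red north red red red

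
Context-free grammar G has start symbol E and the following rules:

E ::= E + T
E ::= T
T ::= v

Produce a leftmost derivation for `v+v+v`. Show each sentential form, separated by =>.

E => E+T => E+T+T => T+T+T => v+T+T => v+v+T => v+v+v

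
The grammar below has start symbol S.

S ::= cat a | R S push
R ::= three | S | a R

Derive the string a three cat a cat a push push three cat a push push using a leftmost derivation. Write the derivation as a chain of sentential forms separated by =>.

S => R S push => S S push => R S push S push => a R S push S push => a three S push S push => a three R S push push S push => a three S S push push S push => a three cat a S push push S push => a three cat a cat a push push S push => a three cat a cat a push push R S push push => a three cat a cat a push push three S push push => a three cat a cat a push push three cat a push push

S => R S push   [S ::= R S push]
R S push => S S push   [R ::= S]
S S push => R S push S push   [S ::= R S push]
R S push S push => a R S push S push   [R ::= a R]
a R S push S push => a three S push S push   [R ::= three]
a three S push S push => a three R S push push S push   [S ::= R S push]
a three R S push push S push => a three S S push push S push   [R ::= S]
a three S S push push S push => a three cat a S push push S push   [S ::= cat a]
a three cat a S push push S push => a three cat a cat a push push S push   [S ::= cat a]
a three cat a cat a push push S push => a three cat a cat a push push R S push push   [S ::= R S push]
a three cat a cat a push push R S push push => a three cat a cat a push push three S push push   [R ::= three]
a three cat a cat a push push three S push push => a three cat a cat a push push three cat a push push   [S ::= cat a]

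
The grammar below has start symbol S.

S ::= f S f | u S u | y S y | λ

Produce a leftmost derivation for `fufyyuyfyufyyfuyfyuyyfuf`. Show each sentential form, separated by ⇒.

S ⇒ fSf   [S ::= f S f]
fSf ⇒ fuSuf   [S ::= u S u]
fuSuf ⇒ fufSfuf   [S ::= f S f]
fufSfuf ⇒ fufySyfuf   [S ::= y S y]
fufySyfuf ⇒ fufyySyyfuf   [S ::= y S y]
fufyySyyfuf ⇒ fufyyuSuyyfuf   [S ::= u S u]
fufyyuSuyyfuf ⇒ fufyyuySyuyyfuf   [S ::= y S y]
fufyyuySyuyyfuf ⇒ fufyyuyfSfyuyyfuf   [S ::= f S f]
fufyyuyfSfyuyyfuf ⇒ fufyyuyfySyfyuyyfuf   [S ::= y S y]
fufyyuyfySyfyuyyfuf ⇒ fufyyuyfyuSuyfyuyyfuf   [S ::= u S u]
fufyyuyfyuSuyfyuyyfuf ⇒ fufyyuyfyufSfuyfyuyyfuf   [S ::= f S f]
fufyyuyfyufSfuyfyuyyfuf ⇒ fufyyuyfyufySyfuyfyuyyfuf   [S ::= y S y]
fufyyuyfyufySyfuyfyuyyfuf ⇒ fufyyuyfyufyyfuyfyuyyfuf   [S ::= λ]

S ⇒ fSf ⇒ fuSuf ⇒ fufSfuf ⇒ fufySyfuf ⇒ fufyySyyfuf ⇒ fufyyuSuyyfuf ⇒ fufyyuySyuyyfuf ⇒ fufyyuyfSfyuyyfuf ⇒ fufyyuyfySyfyuyyfuf ⇒ fufyyuyfyuSuyfyuyyfuf ⇒ fufyyuyfyufSfuyfyuyyfuf ⇒ fufyyuyfyufySyfuyfyuyyfuf ⇒ fufyyuyfyufyyfuyfyuyyfuf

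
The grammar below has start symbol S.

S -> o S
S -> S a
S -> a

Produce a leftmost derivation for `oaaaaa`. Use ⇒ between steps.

S ⇒ Sa   [S -> S a]
Sa ⇒ Saa   [S -> S a]
Saa ⇒ Saaa   [S -> S a]
Saaa ⇒ Saaaa   [S -> S a]
Saaaa ⇒ oSaaaa   [S -> o S]
oSaaaa ⇒ oaaaaa   [S -> a]

S ⇒ Sa ⇒ Saa ⇒ Saaa ⇒ Saaaa ⇒ oSaaaa ⇒ oaaaaa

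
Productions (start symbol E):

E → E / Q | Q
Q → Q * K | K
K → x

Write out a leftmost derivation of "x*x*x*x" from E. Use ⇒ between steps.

E ⇒ Q ⇒ Q*K ⇒ Q*K*K ⇒ Q*K*K*K ⇒ K*K*K*K ⇒ x*K*K*K ⇒ x*x*K*K ⇒ x*x*x*K ⇒ x*x*x*x

E ⇒ Q   [E → Q]
Q ⇒ Q*K   [Q → Q * K]
Q*K ⇒ Q*K*K   [Q → Q * K]
Q*K*K ⇒ Q*K*K*K   [Q → Q * K]
Q*K*K*K ⇒ K*K*K*K   [Q → K]
K*K*K*K ⇒ x*K*K*K   [K → x]
x*K*K*K ⇒ x*x*K*K   [K → x]
x*x*K*K ⇒ x*x*x*K   [K → x]
x*x*x*K ⇒ x*x*x*x   [K → x]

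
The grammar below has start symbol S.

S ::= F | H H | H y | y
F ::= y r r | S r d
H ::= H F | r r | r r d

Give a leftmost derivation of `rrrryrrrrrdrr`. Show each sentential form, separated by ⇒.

S ⇒ HH ⇒ HFH ⇒ rrFH ⇒ rrSrdH ⇒ rrHHrdH ⇒ rrHFHrdH ⇒ rrrrFHrdH ⇒ rrrryrrHrdH ⇒ rrrryrrrrrdH ⇒ rrrryrrrrrdrr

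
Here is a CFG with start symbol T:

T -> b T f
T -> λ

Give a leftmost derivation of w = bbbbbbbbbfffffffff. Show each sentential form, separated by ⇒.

T⇒bTf⇒bbTff⇒bbbTfff⇒bbbbTffff⇒bbbbbTfffff⇒bbbbbbTffffff⇒bbbbbbbTfffffff⇒bbbbbbbbTffffffff⇒bbbbbbbbbTfffffffff⇒bbbbbbbbbfffffffff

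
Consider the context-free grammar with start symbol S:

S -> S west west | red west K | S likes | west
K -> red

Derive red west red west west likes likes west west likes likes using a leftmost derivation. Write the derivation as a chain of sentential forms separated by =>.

S => S likes => S likes likes => S west west likes likes => S likes west west likes likes => S likes likes west west likes likes => S west west likes likes west west likes likes => red west K west west likes likes west west likes likes => red west red west west likes likes west west likes likes

S => S likes   [S -> S likes]
S likes => S likes likes   [S -> S likes]
S likes likes => S west west likes likes   [S -> S west west]
S west west likes likes => S likes west west likes likes   [S -> S likes]
S likes west west likes likes => S likes likes west west likes likes   [S -> S likes]
S likes likes west west likes likes => S west west likes likes west west likes likes   [S -> S west west]
S west west likes likes west west likes likes => red west K west west likes likes west west likes likes   [S -> red west K]
red west K west west likes likes west west likes likes => red west red west west likes likes west west likes likes   [K -> red]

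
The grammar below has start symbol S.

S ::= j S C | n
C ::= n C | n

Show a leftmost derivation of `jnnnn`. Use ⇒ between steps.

S ⇒ jSC   [S ::= j S C]
jSC ⇒ jnC   [S ::= n]
jnC ⇒ jnnC   [C ::= n C]
jnnC ⇒ jnnnC   [C ::= n C]
jnnnC ⇒ jnnnn   [C ::= n]

S ⇒ jSC ⇒ jnC ⇒ jnnC ⇒ jnnnC ⇒ jnnnn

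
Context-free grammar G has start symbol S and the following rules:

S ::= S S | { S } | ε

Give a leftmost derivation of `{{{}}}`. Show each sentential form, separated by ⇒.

S⇒SS⇒SSS⇒SSSS⇒{S}SSS⇒{{S}}SSS⇒{{{S}}}SSS⇒{{{}}}SSS⇒{{{}}}SS⇒{{{}}}S⇒{{{}}}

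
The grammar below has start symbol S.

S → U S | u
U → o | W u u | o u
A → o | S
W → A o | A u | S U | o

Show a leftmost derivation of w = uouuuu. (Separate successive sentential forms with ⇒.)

S ⇒ US ⇒ WuuS ⇒ SUuuS ⇒ uUuuS ⇒ uouuuS ⇒ uouuuu

S ⇒ US   [S → U S]
US ⇒ WuuS   [U → W u u]
WuuS ⇒ SUuuS   [W → S U]
SUuuS ⇒ uUuuS   [S → u]
uUuuS ⇒ uouuuS   [U → o u]
uouuuS ⇒ uouuuu   [S → u]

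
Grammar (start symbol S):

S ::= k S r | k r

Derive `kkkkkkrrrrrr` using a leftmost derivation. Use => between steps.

S => kSr => kkSrr => kkkSrrr => kkkkSrrrr => kkkkkSrrrrr => kkkkkkrrrrrr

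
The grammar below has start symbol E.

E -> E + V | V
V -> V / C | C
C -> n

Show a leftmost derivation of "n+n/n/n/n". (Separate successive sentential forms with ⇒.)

E ⇒ E+V ⇒ V+V ⇒ C+V ⇒ n+V ⇒ n+V/C ⇒ n+V/C/C ⇒ n+V/C/C/C ⇒ n+C/C/C/C ⇒ n+n/C/C/C ⇒ n+n/n/C/C ⇒ n+n/n/n/C ⇒ n+n/n/n/n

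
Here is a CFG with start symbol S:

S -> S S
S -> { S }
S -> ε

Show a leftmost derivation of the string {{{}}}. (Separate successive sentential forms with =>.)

S => {S}   [S -> { S }]
{S} => {{S}}   [S -> { S }]
{{S}} => {{SS}}   [S -> S S]
{{SS}} => {{SSS}}   [S -> S S]
{{SSS}} => {{SSSS}}   [S -> S S]
{{SSSS}} => {{{S}SSS}}   [S -> { S }]
{{{S}SSS}} => {{{}SSS}}   [S -> ε]
{{{}SSS}} => {{{}SS}}   [S -> ε]
{{{}SS}} => {{{}S}}   [S -> ε]
{{{}S}} => {{{}}}   [S -> ε]

S => {S} => {{S}} => {{SS}} => {{SSS}} => {{SSSS}} => {{{S}SSS}} => {{{}SSS}} => {{{}SS}} => {{{}S}} => {{{}}}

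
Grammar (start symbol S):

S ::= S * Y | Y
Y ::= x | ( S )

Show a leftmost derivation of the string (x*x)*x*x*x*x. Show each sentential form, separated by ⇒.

S ⇒ S*Y   [S ::= S * Y]
S*Y ⇒ S*Y*Y   [S ::= S * Y]
S*Y*Y ⇒ S*Y*Y*Y   [S ::= S * Y]
S*Y*Y*Y ⇒ S*Y*Y*Y*Y   [S ::= S * Y]
S*Y*Y*Y*Y ⇒ Y*Y*Y*Y*Y   [S ::= Y]
Y*Y*Y*Y*Y ⇒ (S)*Y*Y*Y*Y   [Y ::= ( S )]
(S)*Y*Y*Y*Y ⇒ (S*Y)*Y*Y*Y*Y   [S ::= S * Y]
(S*Y)*Y*Y*Y*Y ⇒ (Y*Y)*Y*Y*Y*Y   [S ::= Y]
(Y*Y)*Y*Y*Y*Y ⇒ (x*Y)*Y*Y*Y*Y   [Y ::= x]
(x*Y)*Y*Y*Y*Y ⇒ (x*x)*Y*Y*Y*Y   [Y ::= x]
(x*x)*Y*Y*Y*Y ⇒ (x*x)*x*Y*Y*Y   [Y ::= x]
(x*x)*x*Y*Y*Y ⇒ (x*x)*x*x*Y*Y   [Y ::= x]
(x*x)*x*x*Y*Y ⇒ (x*x)*x*x*x*Y   [Y ::= x]
(x*x)*x*x*x*Y ⇒ (x*x)*x*x*x*x   [Y ::= x]

S ⇒ S*Y ⇒ S*Y*Y ⇒ S*Y*Y*Y ⇒ S*Y*Y*Y*Y ⇒ Y*Y*Y*Y*Y ⇒ (S)*Y*Y*Y*Y ⇒ (S*Y)*Y*Y*Y*Y ⇒ (Y*Y)*Y*Y*Y*Y ⇒ (x*Y)*Y*Y*Y*Y ⇒ (x*x)*Y*Y*Y*Y ⇒ (x*x)*x*Y*Y*Y ⇒ (x*x)*x*x*Y*Y ⇒ (x*x)*x*x*x*Y ⇒ (x*x)*x*x*x*x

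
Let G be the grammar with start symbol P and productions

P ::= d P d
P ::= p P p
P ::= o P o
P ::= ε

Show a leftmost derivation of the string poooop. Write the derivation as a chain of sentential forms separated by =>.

P => pPp   [P ::= p P p]
pPp => poPop   [P ::= o P o]
poPop => pooPoop   [P ::= o P o]
pooPoop => poooop   [P ::= ε]

P => pPp => poPop => pooPoop => poooop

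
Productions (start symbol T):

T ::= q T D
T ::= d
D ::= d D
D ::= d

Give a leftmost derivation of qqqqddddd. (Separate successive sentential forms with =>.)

T => qTD => qqTDD => qqqTDDD => qqqqTDDDD => qqqqdDDDD => qqqqddDDD => qqqqdddDD => qqqqddddD => qqqqddddd

T => qTD   [T ::= q T D]
qTD => qqTDD   [T ::= q T D]
qqTDD => qqqTDDD   [T ::= q T D]
qqqTDDD => qqqqTDDDD   [T ::= q T D]
qqqqTDDDD => qqqqdDDDD   [T ::= d]
qqqqdDDDD => qqqqddDDD   [D ::= d]
qqqqddDDD => qqqqdddDD   [D ::= d]
qqqqdddDD => qqqqddddD   [D ::= d]
qqqqddddD => qqqqddddd   [D ::= d]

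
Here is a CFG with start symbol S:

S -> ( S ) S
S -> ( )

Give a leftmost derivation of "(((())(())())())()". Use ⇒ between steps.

S ⇒ (S)S ⇒ ((S)S)S ⇒ (((S)S)S)S ⇒ (((())S)S)S ⇒ (((())(S)S)S)S ⇒ (((())(())S)S)S ⇒ (((())(())())S)S ⇒ (((())(())())())S ⇒ (((())(())())())()

S ⇒ (S)S   [S -> ( S ) S]
(S)S ⇒ ((S)S)S   [S -> ( S ) S]
((S)S)S ⇒ (((S)S)S)S   [S -> ( S ) S]
(((S)S)S)S ⇒ (((())S)S)S   [S -> ( )]
(((())S)S)S ⇒ (((())(S)S)S)S   [S -> ( S ) S]
(((())(S)S)S)S ⇒ (((())(())S)S)S   [S -> ( )]
(((())(())S)S)S ⇒ (((())(())())S)S   [S -> ( )]
(((())(())())S)S ⇒ (((())(())())())S   [S -> ( )]
(((())(())())())S ⇒ (((())(())())())()   [S -> ( )]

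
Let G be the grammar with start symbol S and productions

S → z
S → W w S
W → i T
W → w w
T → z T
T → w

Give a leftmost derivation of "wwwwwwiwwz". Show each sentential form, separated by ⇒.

S ⇒ WwS   [S → W w S]
WwS ⇒ wwwS   [W → w w]
wwwS ⇒ wwwWwS   [S → W w S]
wwwWwS ⇒ wwwwwwS   [W → w w]
wwwwwwS ⇒ wwwwwwWwS   [S → W w S]
wwwwwwWwS ⇒ wwwwwwiTwS   [W → i T]
wwwwwwiTwS ⇒ wwwwwwiwwS   [T → w]
wwwwwwiwwS ⇒ wwwwwwiwwz   [S → z]

S ⇒ WwS ⇒ wwwS ⇒ wwwWwS ⇒ wwwwwwS ⇒ wwwwwwWwS ⇒ wwwwwwiTwS ⇒ wwwwwwiwwS ⇒ wwwwwwiwwz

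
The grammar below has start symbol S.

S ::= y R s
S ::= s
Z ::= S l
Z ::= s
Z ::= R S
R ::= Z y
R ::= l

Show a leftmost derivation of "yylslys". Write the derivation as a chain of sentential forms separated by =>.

S => yRs   [S ::= y R s]
yRs => yZys   [R ::= Z y]
yZys => ySlys   [Z ::= S l]
ySlys => yyRslys   [S ::= y R s]
yyRslys => yylslys   [R ::= l]

S=>yRs=>yZys=>ySlys=>yyRslys=>yylslys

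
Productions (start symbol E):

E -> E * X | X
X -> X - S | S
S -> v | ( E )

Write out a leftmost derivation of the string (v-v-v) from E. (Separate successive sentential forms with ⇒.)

E ⇒ X ⇒ S ⇒ (E) ⇒ (X) ⇒ (X-S) ⇒ (X-S-S) ⇒ (S-S-S) ⇒ (v-S-S) ⇒ (v-v-S) ⇒ (v-v-v)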